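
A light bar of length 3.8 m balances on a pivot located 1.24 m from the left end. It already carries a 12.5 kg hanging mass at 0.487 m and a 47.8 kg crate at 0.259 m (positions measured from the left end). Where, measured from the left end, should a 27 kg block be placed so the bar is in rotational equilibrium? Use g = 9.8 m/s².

x ≈ 3.33 m from the left end

Sum moments about the pivot (at 1.24 m from the left end) (the support reaction has zero arm there).
Hanging mass: 12.5 × 9.8 = 122.5 N down at 0.487 m → arm 0.753 m, τ = 122.5 × 0.753 = 92.24 N·m counterclockwise.
Crate: 47.8 × 9.8 = 468.4 N down at 0.259 m → arm 0.981 m, τ = 468.4 × 0.981 = 459.5 N·m counterclockwise.
Net moment of existing loads = 551.7 N·m counterclockwise.
The block weighs 27 × 9.8 = 264.6 N and must supply an equal clockwise moment, so its lever arm about the pivot is 551.7 / 264.6 = 2.09 m.
That puts it at 1.24 + 2.09 = 3.33 m from the left end.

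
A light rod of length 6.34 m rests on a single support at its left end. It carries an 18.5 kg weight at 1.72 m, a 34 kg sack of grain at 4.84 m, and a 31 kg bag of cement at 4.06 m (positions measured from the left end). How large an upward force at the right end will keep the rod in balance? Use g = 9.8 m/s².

About the left end:
Weight: 18.5 × 9.8 = 181.3 N down at 1.72 m → arm 1.72 m, τ = 181.3 × 1.72 = 311.8 N·m clockwise.
Sack of grain: 34 × 9.8 = 333.2 N down at 4.84 m → arm 4.84 m, τ = 333.2 × 4.84 = 1613 N·m clockwise.
Bag of cement: 31 × 9.8 = 303.8 N down at 4.06 m → arm 4.06 m, τ = 303.8 × 4.06 = 1233 N·m clockwise.
Net moment of the loads = 3158 N·m clockwise.
The upward force F acts at the right end, arm 6.34 m, giving F × 6.34 counterclockwise.
For rotational equilibrium, F × 6.34 = 3158, so F = 3158 / 6.34 = 498 N.

F ≈ 498 N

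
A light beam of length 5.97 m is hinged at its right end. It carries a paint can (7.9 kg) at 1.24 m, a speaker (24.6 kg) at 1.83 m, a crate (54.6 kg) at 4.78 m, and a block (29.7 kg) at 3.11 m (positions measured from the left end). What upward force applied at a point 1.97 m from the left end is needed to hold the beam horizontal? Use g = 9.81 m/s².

Taking torques about the right end:
Paint can: 7.9 × 9.81 = 77.5 N down at 1.24 m → arm 4.73 m, τ = 77.5 × 4.73 = 366.6 N·m counterclockwise.
Speaker: 24.6 × 9.81 = 241.3 N down at 1.83 m → arm 4.14 m, τ = 241.3 × 4.14 = 999 N·m counterclockwise.
Crate: 54.6 × 9.81 = 535.6 N down at 4.78 m → arm 1.19 m, τ = 535.6 × 1.19 = 637.4 N·m counterclockwise.
Block: 29.7 × 9.81 = 291.4 N down at 3.11 m → arm 2.86 m, τ = 291.4 × 2.86 = 833.4 N·m counterclockwise.
Net moment of the loads = 2836 N·m counterclockwise.
The upward force F acts at a point 1.97 m from the left end, arm 4 m, giving F × 4 clockwise.
For rotational equilibrium, F × 4 = 2836, so F = 2836 / 4 = 709 N.

F ≈ 709 N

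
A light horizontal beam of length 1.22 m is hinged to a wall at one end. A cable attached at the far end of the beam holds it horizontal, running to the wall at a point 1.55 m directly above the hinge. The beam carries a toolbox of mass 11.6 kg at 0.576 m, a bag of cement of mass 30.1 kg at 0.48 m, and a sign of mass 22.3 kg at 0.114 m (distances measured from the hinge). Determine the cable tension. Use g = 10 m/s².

Taking torques about the hinge:
Toolbox: 11.6 × 10 = 116 N down at 0.576 m → arm 0.576 m, τ = 116 × 0.576 = 66.82 N·m clockwise.
Bag of cement: 30.1 × 10 = 301 N down at 0.48 m → arm 0.48 m, τ = 301 × 0.48 = 144.5 N·m clockwise.
Sign: 22.3 × 10 = 223 N down at 0.114 m → arm 0.114 m, τ = 223 × 0.114 = 25.42 N·m clockwise.
Total clockwise load moment = 236.7 N·m.
The cable tension T acts at 1.22 m; only its component perpendicular to the beam, T sinθ, produces torque. sinθ = h/√(h²+d²) = 1.55/√(1.55²+1.22²) = 0.7858.
Setting net torque to zero: T × 1.22 × 0.7858 = 236.7 → T = 236.7 / 0.9587 = 247 N.

T ≈ 247 N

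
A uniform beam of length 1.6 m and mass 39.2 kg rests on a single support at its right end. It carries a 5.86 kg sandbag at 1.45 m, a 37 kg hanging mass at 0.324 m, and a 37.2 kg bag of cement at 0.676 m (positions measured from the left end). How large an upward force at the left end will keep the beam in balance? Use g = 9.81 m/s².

F ≈ 698 N

Take moments about the right end.
Beam weight: 39.2 × 9.81 = 384.6 N down at 0.8 m → arm 0.8 m, τ = 384.6 × 0.8 = 307.7 N·m counterclockwise.
Sandbag: 5.86 × 9.81 = 57.49 N down at 1.45 m → arm 0.15 m, τ = 57.49 × 0.15 = 8.623 N·m counterclockwise.
Hanging mass: 37 × 9.81 = 363 N down at 0.324 m → arm 1.276 m, τ = 363 × 1.276 = 463.2 N·m counterclockwise.
Bag of cement: 37.2 × 9.81 = 364.9 N down at 0.676 m → arm 0.924 m, τ = 364.9 × 0.924 = 337.2 N·m counterclockwise.
Net moment of the loads = 1117 N·m counterclockwise.
The upward force F acts at the left end, arm 1.6 m, giving F × 1.6 clockwise.
Balancing moments: F × 1.6 = 1117, giving F = 1117 / 1.6 = 698 N.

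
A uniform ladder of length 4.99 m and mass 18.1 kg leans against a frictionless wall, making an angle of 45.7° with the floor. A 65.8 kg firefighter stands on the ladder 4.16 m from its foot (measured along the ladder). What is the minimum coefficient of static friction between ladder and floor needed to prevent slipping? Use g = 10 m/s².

Take moments about the foot of the ladder.
Ladder weight 18.1×10 = 181 N acts at 2.495 m along the ladder; its horizontal arm is 2.495·cos45.7° = 1.743 m → τ = 315.5 N·m clockwise.
Firefighter: 65.8×10 = 658 N at 4.16 m → arm 2.905 m → τ = 1911 N·m clockwise.
Wall normal N acts horizontally at the top; its moment arm is the height L sinθ = 4.99·sin45.7° = 3.571 m, counterclockwise.
Setting net torque to zero: N × 3.571 = 2226 → N = 623.4 N.
ΣFx = 0 ⇒ f = N_wall = 623.4 N. ΣFy = 0 ⇒ N_floor = 839 N.
μ_min = f / N_floor = 623.4 / 839 = 0.743.

μ_min ≈ 0.743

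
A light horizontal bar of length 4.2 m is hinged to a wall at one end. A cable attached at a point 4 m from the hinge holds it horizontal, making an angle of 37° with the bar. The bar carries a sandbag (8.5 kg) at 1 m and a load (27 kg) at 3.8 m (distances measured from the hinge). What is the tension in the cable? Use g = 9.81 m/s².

About the hinge:
Sandbag: 8.5 × 9.81 = 83.39 N down at 1 m → arm 1 m, τ = 83.39 × 1 = 83.39 N·m clockwise.
Load: 27 × 9.81 = 264.9 N down at 3.8 m → arm 3.8 m, τ = 264.9 × 3.8 = 1007 N·m clockwise.
Total clockwise load moment = 1090 N·m.
The cable tension T acts at 4 m; only its component perpendicular to the bar, T sinθ, produces torque. sin 37° = 0.6018.
Setting net torque to zero: T × 4 × 0.6018 = 1090 → T = 1090 / 2.407 = 453 N.

T ≈ 453 N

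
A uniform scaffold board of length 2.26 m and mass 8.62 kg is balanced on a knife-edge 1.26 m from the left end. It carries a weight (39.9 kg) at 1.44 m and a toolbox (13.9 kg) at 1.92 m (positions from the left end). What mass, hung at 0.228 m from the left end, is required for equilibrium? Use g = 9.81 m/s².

m ≈ 14.8 kg

Sum moments about the knife-edge (at 1.26 m from the left end) (the support reaction has zero arm there).
Beam weight: 8.62 × 9.81 = 84.56 N down at 1.13 m → arm 0.13 m, τ = 84.56 × 0.13 = 10.99 N·m counterclockwise.
Weight: 39.9 × 9.81 = 391.4 N down at 1.44 m → arm 0.18 m, τ = 391.4 × 0.18 = 70.45 N·m clockwise.
Toolbox: 13.9 × 9.81 = 136.4 N down at 1.92 m → arm 0.66 m, τ = 136.4 × 0.66 = 90.02 N·m clockwise.
Net moment of known loads = 149.5 N·m clockwise.
An unknown mass m at 0.228 m has arm 1.032 m; its moment is m·g·1.032 counterclockwise.
Setting net torque to zero: m × 9.81 × 1.032 = 149.5 → m = 149.5 / (9.81 × 1.032) = 14.8 kg.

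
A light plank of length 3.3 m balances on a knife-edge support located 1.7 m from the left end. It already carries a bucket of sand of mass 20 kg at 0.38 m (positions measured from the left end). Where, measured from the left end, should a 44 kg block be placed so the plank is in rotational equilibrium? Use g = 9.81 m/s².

x ≈ 2.3 m from the left end

Taking torques about the knife-edge support (at 1.7 m from the left end):
Bucket of sand: 20 × 9.81 = 196.2 N down at 0.38 m → arm 1.32 m, τ = 196.2 × 1.32 = 259 N·m counterclockwise.
Net moment of existing loads = 259 N·m counterclockwise.
The block weighs 44 × 9.81 = 431.6 N and must supply an equal clockwise moment, so its lever arm about the knife-edge support is 259 / 431.6 = 0.6 m.
That puts it at 1.7 + 0.6 = 2.3 m from the left end.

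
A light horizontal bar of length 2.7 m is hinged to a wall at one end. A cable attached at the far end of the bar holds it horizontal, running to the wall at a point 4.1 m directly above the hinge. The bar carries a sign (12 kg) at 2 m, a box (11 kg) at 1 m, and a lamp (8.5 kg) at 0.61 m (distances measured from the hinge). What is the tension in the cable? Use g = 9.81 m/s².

T ≈ 175 N

About the hinge:
Sign: 12 × 9.81 = 117.7 N down at 2 m → arm 2 m, τ = 117.7 × 2 = 235.4 N·m clockwise.
Box: 11 × 9.81 = 107.9 N down at 1 m → arm 1 m, τ = 107.9 × 1 = 107.9 N·m clockwise.
Lamp: 8.5 × 9.81 = 83.39 N down at 0.61 m → arm 0.61 m, τ = 83.39 × 0.61 = 50.87 N·m clockwise.
Total clockwise load moment = 394.2 N·m.
The cable tension T acts at 2.7 m; only its component perpendicular to the bar, T sinθ, produces torque. sinθ = h/√(h²+d²) = 4.1/√(4.1²+2.7²) = 0.8352.
Setting net torque to zero: T × 2.7 × 0.8352 = 394.2 → T = 394.2 / 2.255 = 175 N.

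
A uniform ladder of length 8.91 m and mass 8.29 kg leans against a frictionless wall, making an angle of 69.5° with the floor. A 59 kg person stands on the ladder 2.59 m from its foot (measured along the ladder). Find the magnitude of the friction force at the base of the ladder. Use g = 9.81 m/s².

f ≈ 78.1 N

About the foot of the ladder:
Ladder weight 8.29×9.81 = 81.32 N acts at 4.455 m along the ladder; its horizontal arm is 4.455·cos69.5° = 1.56 m → τ = 126.9 N·m clockwise.
Person: 59×9.81 = 578.8 N at 2.59 m → arm 0.907 m → τ = 525 N·m clockwise.
Wall normal N acts horizontally at the top; its moment arm is the height L sinθ = 8.91·sin69.5° = 8.346 m, counterclockwise.
For rotational equilibrium, N × 8.346 = 651.9, so N = 78.1 N.
ΣFx = 0: friction at the foot balances the wall's push, so f = N_wall = 78.1 N.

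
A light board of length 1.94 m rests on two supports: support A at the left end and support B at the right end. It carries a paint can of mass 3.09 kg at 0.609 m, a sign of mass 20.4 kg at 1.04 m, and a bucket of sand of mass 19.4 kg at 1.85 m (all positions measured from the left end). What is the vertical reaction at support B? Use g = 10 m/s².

Take moments about support A.
Paint can: 3.09 × 10 = 30.9 N down at 0.609 m → arm 0.609 m, τ = 30.9 × 0.609 = 18.82 N·m clockwise.
Sign: 20.4 × 10 = 204 N down at 1.04 m → arm 1.04 m, τ = 204 × 1.04 = 212.2 N·m clockwise.
Bucket of sand: 19.4 × 10 = 194 N down at 1.85 m → arm 1.85 m, τ = 194 × 1.85 = 358.9 N·m clockwise.
Net load moment about support A = 589.9 N·m clockwise.
Reaction R at support B is upward at 1.94 m, arm 1.94 m → moment R × 1.94 counterclockwise.
For rotational equilibrium, R × 1.94 = 589.9, so R = 304 N.

R_B ≈ 304 N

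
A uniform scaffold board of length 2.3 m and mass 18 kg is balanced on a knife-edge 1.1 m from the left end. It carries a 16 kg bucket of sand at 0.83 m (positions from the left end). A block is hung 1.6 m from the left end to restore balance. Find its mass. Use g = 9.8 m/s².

m ≈ 6.84 kg

Taking torques about the knife-edge (at 1.1 m from the left end):
Beam weight: 18 × 9.8 = 176.4 N down at 1.15 m → arm 0.05 m, τ = 176.4 × 0.05 = 8.82 N·m clockwise.
Bucket of sand: 16 × 9.8 = 156.8 N down at 0.83 m → arm 0.27 m, τ = 156.8 × 0.27 = 42.34 N·m counterclockwise.
Net moment of known loads = 33.52 N·m counterclockwise.
An unknown mass m at 1.6 m has arm 0.5 m; its moment is m·g·0.5 clockwise.
Balancing moments: m × 9.8 × 0.5 = 33.52, giving m = 33.52 / (9.8 × 0.5) = 6.84 kg.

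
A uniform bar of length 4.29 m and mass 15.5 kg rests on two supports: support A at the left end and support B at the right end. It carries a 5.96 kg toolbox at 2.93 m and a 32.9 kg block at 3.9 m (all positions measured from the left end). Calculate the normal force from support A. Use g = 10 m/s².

R_A ≈ 126 N

About support B:
Beam weight: 15.5 × 10 = 155 N down at 2.145 m → arm 2.145 m, τ = 155 × 2.145 = 332.5 N·m counterclockwise.
Toolbox: 5.96 × 10 = 59.6 N down at 2.93 m → arm 1.36 m, τ = 59.6 × 1.36 = 81.06 N·m counterclockwise.
Block: 32.9 × 10 = 329 N down at 3.9 m → arm 0.39 m, τ = 329 × 0.39 = 128.3 N·m counterclockwise.
Net load moment about support B = 541.9 N·m counterclockwise.
Reaction R at support A is upward at 0 m, arm 4.29 m → moment R × 4.29 clockwise.
For rotational equilibrium, R × 4.29 = 541.9, so R = 126 N.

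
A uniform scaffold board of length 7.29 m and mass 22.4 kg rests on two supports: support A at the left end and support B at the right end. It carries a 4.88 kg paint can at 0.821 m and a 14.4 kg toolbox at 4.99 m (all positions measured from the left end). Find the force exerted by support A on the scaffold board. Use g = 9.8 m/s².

R_A ≈ 197 N

About support B:
Beam weight: 22.4 × 9.8 = 219.5 N down at 3.645 m → arm 3.645 m, τ = 219.5 × 3.645 = 800.1 N·m counterclockwise.
Paint can: 4.88 × 9.8 = 47.82 N down at 0.821 m → arm 6.469 m, τ = 47.82 × 6.469 = 309.3 N·m counterclockwise.
Toolbox: 14.4 × 9.8 = 141.1 N down at 4.99 m → arm 2.3 m, τ = 141.1 × 2.3 = 324.5 N·m counterclockwise.
Net load moment about support B = 1434 N·m counterclockwise.
Reaction R at support A is upward at 0 m, arm 7.29 m → moment R × 7.29 clockwise.
For rotational equilibrium, R × 7.29 = 1434, so R = 197 N.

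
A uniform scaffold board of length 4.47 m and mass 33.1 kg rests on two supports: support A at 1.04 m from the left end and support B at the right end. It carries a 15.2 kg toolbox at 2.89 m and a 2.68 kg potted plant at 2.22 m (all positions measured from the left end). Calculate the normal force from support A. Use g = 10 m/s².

R_A ≈ 303 N

Taking torques about support B:
Beam weight: 33.1 × 10 = 331 N down at 2.235 m → arm 2.235 m, τ = 331 × 2.235 = 739.8 N·m counterclockwise.
Toolbox: 15.2 × 10 = 152 N down at 2.89 m → arm 1.58 m, τ = 152 × 1.58 = 240.2 N·m counterclockwise.
Potted plant: 2.68 × 10 = 26.8 N down at 2.22 m → arm 2.25 m, τ = 26.8 × 2.25 = 60.3 N·m counterclockwise.
Net load moment about support B = 1040 N·m counterclockwise.
Reaction R at support A is upward at 1.04 m, arm 3.43 m → moment R × 3.43 clockwise.
Setting net torque to zero: R × 3.43 = 1040 → R = 303 N.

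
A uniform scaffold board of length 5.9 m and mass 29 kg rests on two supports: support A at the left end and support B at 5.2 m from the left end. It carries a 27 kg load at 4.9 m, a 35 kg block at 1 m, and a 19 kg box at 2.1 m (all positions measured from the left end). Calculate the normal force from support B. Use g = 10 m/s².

About support A:
Beam weight: 29 × 10 = 290 N down at 2.95 m → arm 2.95 m, τ = 290 × 2.95 = 855.5 N·m clockwise.
Load: 27 × 10 = 270 N down at 4.9 m → arm 4.9 m, τ = 270 × 4.9 = 1323 N·m clockwise.
Block: 35 × 10 = 350 N down at 1 m → arm 1 m, τ = 350 × 1 = 350 N·m clockwise.
Box: 19 × 10 = 190 N down at 2.1 m → arm 2.1 m, τ = 190 × 2.1 = 399 N·m clockwise.
Net load moment about support A = 2928 N·m clockwise.
Reaction R at support B is upward at 5.2 m, arm 5.2 m → moment R × 5.2 counterclockwise.
Balancing moments: R × 5.2 = 2928, giving R = 563 N.

R_B ≈ 563 N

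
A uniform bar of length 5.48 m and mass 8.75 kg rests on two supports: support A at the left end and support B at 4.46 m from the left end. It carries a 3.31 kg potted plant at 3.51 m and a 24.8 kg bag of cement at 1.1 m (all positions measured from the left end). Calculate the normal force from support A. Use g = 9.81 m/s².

Take moments about support B.
Beam weight: 8.75 × 9.81 = 85.84 N down at 2.74 m → arm 1.72 m, τ = 85.84 × 1.72 = 147.6 N·m counterclockwise.
Potted plant: 3.31 × 9.81 = 32.47 N down at 3.51 m → arm 0.95 m, τ = 32.47 × 0.95 = 30.85 N·m counterclockwise.
Bag of cement: 24.8 × 9.81 = 243.3 N down at 1.1 m → arm 3.36 m, τ = 243.3 × 3.36 = 817.5 N·m counterclockwise.
Net load moment about support B = 996 N·m counterclockwise.
Reaction R at support A is upward at 0 m, arm 4.46 m → moment R × 4.46 clockwise.
Στ = 0 ⇒ R × 4.46 = 996 ⇒ R = 223 N.

R_A ≈ 223 N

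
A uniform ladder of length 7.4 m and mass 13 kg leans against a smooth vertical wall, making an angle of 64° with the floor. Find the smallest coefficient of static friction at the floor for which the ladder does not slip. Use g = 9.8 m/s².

Choose the foot of the ladder as the axis so the floor normal and friction both act there and drop out.
Ladder weight 13×9.8 = 127.4 N acts at 3.7 m along the ladder; its horizontal arm is 3.7·cos64° = 1.622 m → τ = 206.6 N·m clockwise.
Wall normal N acts horizontally at the top; its moment arm is the height L sinθ = 7.4·sin64° = 6.651 m, counterclockwise.
Setting net torque to zero: N × 6.651 = 206.6 → N = 31.06 N.
ΣFx = 0 ⇒ f = N_wall = 31.06 N. ΣFy = 0 ⇒ N_floor = 127.4 N.
μ_min = f / N_floor = 31.06 / 127.4 = 0.244.

μ_min ≈ 0.244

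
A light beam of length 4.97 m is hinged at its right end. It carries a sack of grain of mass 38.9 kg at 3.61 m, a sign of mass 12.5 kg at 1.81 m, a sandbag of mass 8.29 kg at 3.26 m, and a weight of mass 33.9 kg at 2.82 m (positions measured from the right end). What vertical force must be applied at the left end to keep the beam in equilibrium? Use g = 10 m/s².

Taking torques about the right end:
Sack of grain: 38.9 × 10 = 389 N down at 3.61 m → arm 3.61 m, τ = 389 × 3.61 = 1404 N·m counterclockwise.
Sign: 12.5 × 10 = 125 N down at 1.81 m → arm 1.81 m, τ = 125 × 1.81 = 226.2 N·m counterclockwise.
Sandbag: 8.29 × 10 = 82.9 N down at 3.26 m → arm 3.26 m, τ = 82.9 × 3.26 = 270.3 N·m counterclockwise.
Weight: 33.9 × 10 = 339 N down at 2.82 m → arm 2.82 m, τ = 339 × 2.82 = 956 N·m counterclockwise.
Net moment of the loads = 2856 N·m counterclockwise.
The upward force F acts at the left end, arm 4.97 m, giving F × 4.97 clockwise.
Στ = 0 ⇒ F × 4.97 = 2856 ⇒ F = 2856 / 4.97 = 575 N.

F ≈ 575 N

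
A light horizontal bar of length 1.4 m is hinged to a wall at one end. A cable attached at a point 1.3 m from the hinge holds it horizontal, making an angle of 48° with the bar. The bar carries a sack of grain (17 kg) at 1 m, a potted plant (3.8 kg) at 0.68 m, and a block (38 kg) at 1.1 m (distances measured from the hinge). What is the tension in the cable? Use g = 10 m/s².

T ≈ 635 N

Take moments about the hinge.
Sack of grain: 17 × 10 = 170 N down at 1 m → arm 1 m, τ = 170 × 1 = 170 N·m clockwise.
Potted plant: 3.8 × 10 = 38 N down at 0.68 m → arm 0.68 m, τ = 38 × 0.68 = 25.84 N·m clockwise.
Block: 38 × 10 = 380 N down at 1.1 m → arm 1.1 m, τ = 380 × 1.1 = 418 N·m clockwise.
Total clockwise load moment = 613.8 N·m.
The cable tension T acts at 1.3 m; only its component perpendicular to the bar, T sinθ, produces torque. sin 48° = 0.7431.
Setting net torque to zero: T × 1.3 × 0.7431 = 613.8 → T = 613.8 / 0.966 = 635 N.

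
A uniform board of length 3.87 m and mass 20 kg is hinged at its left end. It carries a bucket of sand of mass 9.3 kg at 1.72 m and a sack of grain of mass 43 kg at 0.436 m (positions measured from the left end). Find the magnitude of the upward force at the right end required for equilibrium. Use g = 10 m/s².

About the left end:
Beam weight: 20 × 10 = 200 N down at 1.935 m → arm 1.935 m, τ = 200 × 1.935 = 387 N·m clockwise.
Bucket of sand: 9.3 × 10 = 93 N down at 1.72 m → arm 1.72 m, τ = 93 × 1.72 = 160 N·m clockwise.
Sack of grain: 43 × 10 = 430 N down at 0.436 m → arm 0.436 m, τ = 430 × 0.436 = 187.5 N·m clockwise.
Net moment of the loads = 734.5 N·m clockwise.
The upward force F acts at the right end, arm 3.87 m, giving F × 3.87 counterclockwise.
Balancing moments: F × 3.87 = 734.5, giving F = 734.5 / 3.87 = 190 N.

F ≈ 190 N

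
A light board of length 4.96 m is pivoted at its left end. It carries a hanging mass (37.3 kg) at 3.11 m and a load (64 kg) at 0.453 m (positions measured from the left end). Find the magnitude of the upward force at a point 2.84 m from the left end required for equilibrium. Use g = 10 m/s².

F ≈ 511 N

Sum moments about the left end (the unknown pivot reaction has zero arm there).
Hanging mass: 37.3 × 10 = 373 N down at 3.11 m → arm 3.11 m, τ = 373 × 3.11 = 1160 N·m clockwise.
Load: 64 × 10 = 640 N down at 0.453 m → arm 0.453 m, τ = 640 × 0.453 = 289.9 N·m clockwise.
Net moment of the loads = 1450 N·m clockwise.
The upward force F acts at a point 2.84 m from the left end, arm 2.84 m, giving F × 2.84 counterclockwise.
Στ = 0 ⇒ F × 2.84 = 1450 ⇒ F = 1450 / 2.84 = 511 N.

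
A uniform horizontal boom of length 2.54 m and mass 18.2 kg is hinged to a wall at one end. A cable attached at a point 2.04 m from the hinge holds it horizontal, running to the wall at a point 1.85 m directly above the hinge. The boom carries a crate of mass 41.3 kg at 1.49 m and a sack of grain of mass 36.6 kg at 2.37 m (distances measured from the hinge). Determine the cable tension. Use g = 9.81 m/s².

Take moments about the hinge.
Beam weight: 18.2 × 9.81 = 178.5 N down at 1.27 m → arm 1.27 m, τ = 178.5 × 1.27 = 226.7 N·m clockwise.
Crate: 41.3 × 9.81 = 405.2 N down at 1.49 m → arm 1.49 m, τ = 405.2 × 1.49 = 603.7 N·m clockwise.
Sack of grain: 36.6 × 9.81 = 359 N down at 2.37 m → arm 2.37 m, τ = 359 × 2.37 = 850.8 N·m clockwise.
Total clockwise load moment = 1681 N·m.
The cable tension T acts at 2.04 m; only its component perpendicular to the boom, T sinθ, produces torque. sinθ = h/√(h²+d²) = 1.85/√(1.85²+2.04²) = 0.6718.
Balancing moments: T × 2.04 × 0.6718 = 1681, giving T = 1681 / 1.37 = 1230 N.

T ≈ 1230 N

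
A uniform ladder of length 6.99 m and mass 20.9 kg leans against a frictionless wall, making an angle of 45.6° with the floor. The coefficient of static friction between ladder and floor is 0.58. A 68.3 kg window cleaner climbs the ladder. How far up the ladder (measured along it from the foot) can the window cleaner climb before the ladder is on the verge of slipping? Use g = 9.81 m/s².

d ≈ 4.34 m

Sum moments about the foot of the ladder (the floor normal and friction both act there and drop out).
Ladder weight 20.9×9.81 = 205 N acts at 3.495 m along the ladder; its horizontal arm is 3.495·cos45.6° = 2.445 m → τ = 501.2 N·m clockwise.
Window cleaner weight 68.3×9.81 = 670 N at distance d → arm d·cos45.6° → τ = 670·d·0.6997 clockwise.
Wall normal N at the top has arm L sinθ = 4.994 m counterclockwise, so Στ = 0 gives N·4.994 = 501.2 + 468.8·d.
ΣFy = 0 ⇒ N_floor = 875 N, so the maximum friction is μ_s·N_floor = 0.58×875 = 507.5 N. ΣFx = 0 ⇒ N_wall = f, so at the slipping point N = 507.5 N.
Substituting: 507.5×4.994 = 501.2 + 468.8·d ⇒ d = (2534 − 501.2) / 468.8 = 4.34 m.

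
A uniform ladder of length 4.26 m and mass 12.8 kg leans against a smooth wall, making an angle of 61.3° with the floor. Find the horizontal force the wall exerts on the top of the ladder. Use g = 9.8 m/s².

N_wall ≈ 34.3 N

Take moments about the foot of the ladder.
Ladder weight 12.8×9.8 = 125.4 N acts at 2.13 m along the ladder; its horizontal arm is 2.13·cos61.3° = 1.023 m → τ = 128.3 N·m clockwise.
Wall normal N acts horizontally at the top; its moment arm is the height L sinθ = 4.26·sin61.3° = 3.737 m, counterclockwise.
Balancing moments: N × 3.737 = 128.3, giving N = 34.3 N.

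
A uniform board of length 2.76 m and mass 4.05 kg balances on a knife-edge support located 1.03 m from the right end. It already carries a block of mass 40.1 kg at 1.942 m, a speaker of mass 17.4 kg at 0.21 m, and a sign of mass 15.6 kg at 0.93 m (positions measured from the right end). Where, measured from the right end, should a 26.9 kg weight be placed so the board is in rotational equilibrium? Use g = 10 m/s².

x ≈ 0.206 m from the right end

Choose the knife-edge support (at 1.03 m from the right end) as the axis so the support reaction has zero arm there.
Beam weight: 4.05 × 10 = 40.5 N down at 1.38 m → arm 0.35 m, τ = 40.5 × 0.35 = 14.17 N·m counterclockwise.
Block: 40.1 × 10 = 401 N down at 1.942 m → arm 0.912 m, τ = 401 × 0.912 = 365.7 N·m counterclockwise.
Speaker: 17.4 × 10 = 174 N down at 0.21 m → arm 0.82 m, τ = 174 × 0.82 = 142.7 N·m clockwise.
Sign: 15.6 × 10 = 156 N down at 0.93 m → arm 0.1 m, τ = 156 × 0.1 = 15.6 N·m clockwise.
Net moment of existing loads = 221.6 N·m counterclockwise.
The weight weighs 26.9 × 10 = 269 N and must supply an equal clockwise moment, so its lever arm about the knife-edge support is 221.6 / 269 = 0.824 m.
That puts it at 1.03 − 0.824 = 0.206 m from the right end.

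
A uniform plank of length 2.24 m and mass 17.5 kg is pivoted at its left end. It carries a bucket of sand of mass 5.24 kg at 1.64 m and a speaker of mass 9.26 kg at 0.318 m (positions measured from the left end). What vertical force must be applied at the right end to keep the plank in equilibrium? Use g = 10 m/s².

F ≈ 139 N

Sum moments about the left end (the unknown pivot reaction has zero arm there).
Beam weight: 17.5 × 10 = 175 N down at 1.12 m → arm 1.12 m, τ = 175 × 1.12 = 196 N·m clockwise.
Bucket of sand: 5.24 × 10 = 52.4 N down at 1.64 m → arm 1.64 m, τ = 52.4 × 1.64 = 85.94 N·m clockwise.
Speaker: 9.26 × 10 = 92.6 N down at 0.318 m → arm 0.318 m, τ = 92.6 × 0.318 = 29.45 N·m clockwise.
Net moment of the loads = 311.4 N·m clockwise.
The upward force F acts at the right end, arm 2.24 m, giving F × 2.24 counterclockwise.
Στ = 0 ⇒ F × 2.24 = 311.4 ⇒ F = 311.4 / 2.24 = 139 N.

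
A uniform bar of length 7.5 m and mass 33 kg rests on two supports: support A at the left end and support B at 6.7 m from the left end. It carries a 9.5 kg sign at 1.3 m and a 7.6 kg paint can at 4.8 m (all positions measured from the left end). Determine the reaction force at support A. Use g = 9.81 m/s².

About support B:
Beam weight: 33 × 9.81 = 323.7 N down at 3.75 m → arm 2.95 m, τ = 323.7 × 2.95 = 954.9 N·m counterclockwise.
Sign: 9.5 × 9.81 = 93.2 N down at 1.3 m → arm 5.4 m, τ = 93.2 × 5.4 = 503.3 N·m counterclockwise.
Paint can: 7.6 × 9.81 = 74.56 N down at 4.8 m → arm 1.9 m, τ = 74.56 × 1.9 = 141.7 N·m counterclockwise.
Net load moment about support B = 1600 N·m counterclockwise.
Reaction R at support A is upward at 0 m, arm 6.7 m → moment R × 6.7 clockwise.
For rotational equilibrium, R × 6.7 = 1600, so R = 239 N.

R_A ≈ 239 N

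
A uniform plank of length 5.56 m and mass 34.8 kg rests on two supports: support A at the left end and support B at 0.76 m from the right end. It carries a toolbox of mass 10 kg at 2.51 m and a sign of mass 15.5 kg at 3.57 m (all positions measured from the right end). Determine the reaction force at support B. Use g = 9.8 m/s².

R_B ≈ 323 N

Take moments about support A.
Beam weight: 34.8 × 9.8 = 341 N down at 2.78 m → arm 2.78 m, τ = 341 × 2.78 = 948 N·m clockwise.
Toolbox: 10 × 9.8 = 98 N down at 2.51 m → arm 3.05 m, τ = 98 × 3.05 = 298.9 N·m clockwise.
Sign: 15.5 × 9.8 = 151.9 N down at 3.57 m → arm 1.99 m, τ = 151.9 × 1.99 = 302.3 N·m clockwise.
Net load moment about support A = 1549 N·m clockwise.
Reaction R at support B is upward at 0.76 m, arm 4.8 m → moment R × 4.8 counterclockwise.
Στ = 0 ⇒ R × 4.8 = 1549 ⇒ R = 323 N.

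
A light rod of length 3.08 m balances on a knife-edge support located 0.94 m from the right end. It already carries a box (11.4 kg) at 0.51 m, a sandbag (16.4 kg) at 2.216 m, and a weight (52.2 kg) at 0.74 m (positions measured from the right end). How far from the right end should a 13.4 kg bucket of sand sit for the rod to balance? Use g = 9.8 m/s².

x ≈ 0.523 m from the right end

Choose the knife-edge support (at 0.94 m from the right end) as the axis so the support reaction has zero arm there.
Box: 11.4 × 9.8 = 111.7 N down at 0.51 m → arm 0.43 m, τ = 111.7 × 0.43 = 48.03 N·m clockwise.
Sandbag: 16.4 × 9.8 = 160.7 N down at 2.216 m → arm 1.276 m, τ = 160.7 × 1.276 = 205.1 N·m counterclockwise.
Weight: 52.2 × 9.8 = 511.6 N down at 0.74 m → arm 0.2 m, τ = 511.6 × 0.2 = 102.3 N·m clockwise.
Net moment of existing loads = 54.77 N·m counterclockwise.
The bucket of sand weighs 13.4 × 9.8 = 131.3 N and must supply an equal clockwise moment, so its lever arm about the knife-edge support is 54.77 / 131.3 = 0.417 m.
That puts it at 0.94 − 0.417 = 0.523 m from the right end.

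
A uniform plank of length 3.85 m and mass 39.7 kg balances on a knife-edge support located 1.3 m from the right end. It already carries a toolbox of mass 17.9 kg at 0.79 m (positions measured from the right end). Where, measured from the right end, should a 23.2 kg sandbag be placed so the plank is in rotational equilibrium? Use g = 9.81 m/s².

x ≈ 0.624 m from the right end

Taking torques about the knife-edge support (at 1.3 m from the right end):
Beam weight: 39.7 × 9.81 = 389.5 N down at 1.925 m → arm 0.625 m, τ = 389.5 × 0.625 = 243.4 N·m counterclockwise.
Toolbox: 17.9 × 9.81 = 175.6 N down at 0.79 m → arm 0.51 m, τ = 175.6 × 0.51 = 89.56 N·m clockwise.
Net moment of existing loads = 153.8 N·m counterclockwise.
The sandbag weighs 23.2 × 9.81 = 227.6 N and must supply an equal clockwise moment, so its lever arm about the knife-edge support is 153.8 / 227.6 = 0.676 m.
That puts it at 1.3 − 0.676 = 0.624 m from the right end.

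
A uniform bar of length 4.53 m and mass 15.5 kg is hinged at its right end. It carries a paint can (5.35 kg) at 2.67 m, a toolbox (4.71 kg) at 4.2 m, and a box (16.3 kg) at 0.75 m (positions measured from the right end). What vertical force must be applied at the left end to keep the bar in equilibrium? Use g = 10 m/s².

Choose the right end as the axis so the unknown pivot reaction has zero arm there.
Beam weight: 15.5 × 10 = 155 N down at 2.265 m → arm 2.265 m, τ = 155 × 2.265 = 351.1 N·m counterclockwise.
Paint can: 5.35 × 10 = 53.5 N down at 2.67 m → arm 2.67 m, τ = 53.5 × 2.67 = 142.8 N·m counterclockwise.
Toolbox: 4.71 × 10 = 47.1 N down at 4.2 m → arm 4.2 m, τ = 47.1 × 4.2 = 197.8 N·m counterclockwise.
Box: 16.3 × 10 = 163 N down at 0.75 m → arm 0.75 m, τ = 163 × 0.75 = 122.2 N·m counterclockwise.
Net moment of the loads = 813.9 N·m counterclockwise.
The upward force F acts at the left end, arm 4.53 m, giving F × 4.53 clockwise.
Στ = 0 ⇒ F × 4.53 = 813.9 ⇒ F = 813.9 / 4.53 = 180 N.

F ≈ 180 N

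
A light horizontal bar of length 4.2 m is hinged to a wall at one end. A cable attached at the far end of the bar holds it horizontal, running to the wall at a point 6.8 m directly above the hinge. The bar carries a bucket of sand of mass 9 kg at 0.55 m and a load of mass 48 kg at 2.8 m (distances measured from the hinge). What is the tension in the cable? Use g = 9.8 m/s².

T ≈ 382 N

Sum moments about the hinge (the unknown hinge reaction has zero arm there).
Bucket of sand: 9 × 9.8 = 88.2 N down at 0.55 m → arm 0.55 m, τ = 88.2 × 0.55 = 48.51 N·m clockwise.
Load: 48 × 9.8 = 470.4 N down at 2.8 m → arm 2.8 m, τ = 470.4 × 2.8 = 1317 N·m clockwise.
Total clockwise load moment = 1366 N·m.
The cable tension T acts at 4.2 m; only its component perpendicular to the bar, T sinθ, produces torque. sinθ = h/√(h²+d²) = 6.8/√(6.8²+4.2²) = 0.8508.
Στ = 0 ⇒ T × 4.2 × 0.8508 = 1366 ⇒ T = 1366 / 3.573 = 382 N.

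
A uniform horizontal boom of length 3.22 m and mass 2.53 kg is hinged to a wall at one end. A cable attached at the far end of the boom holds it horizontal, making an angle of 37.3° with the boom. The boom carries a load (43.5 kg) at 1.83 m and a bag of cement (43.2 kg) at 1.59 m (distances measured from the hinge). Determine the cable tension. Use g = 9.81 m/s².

Taking torques about the hinge:
Beam weight: 2.53 × 9.81 = 24.82 N down at 1.61 m → arm 1.61 m, τ = 24.82 × 1.61 = 39.96 N·m clockwise.
Load: 43.5 × 9.81 = 426.7 N down at 1.83 m → arm 1.83 m, τ = 426.7 × 1.83 = 780.9 N·m clockwise.
Bag of cement: 43.2 × 9.81 = 423.8 N down at 1.59 m → arm 1.59 m, τ = 423.8 × 1.59 = 673.8 N·m clockwise.
Total clockwise load moment = 1495 N·m.
The cable tension T acts at 3.22 m; only its component perpendicular to the boom, T sinθ, produces torque. sin 37.3° = 0.606.
Setting net torque to zero: T × 3.22 × 0.606 = 1495 → T = 1495 / 1.951 = 766 N.

T ≈ 766 N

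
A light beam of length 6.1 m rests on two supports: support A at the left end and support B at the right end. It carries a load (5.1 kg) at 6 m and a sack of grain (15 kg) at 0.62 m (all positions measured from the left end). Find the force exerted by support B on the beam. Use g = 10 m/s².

R_B ≈ 65.4 N

Sum moments about support A (its reaction then has zero moment arm).
Load: 5.1 × 10 = 51 N down at 6 m → arm 6 m, τ = 51 × 6 = 306 N·m clockwise.
Sack of grain: 15 × 10 = 150 N down at 0.62 m → arm 0.62 m, τ = 150 × 0.62 = 93 N·m clockwise.
Net load moment about support A = 399 N·m clockwise.
Reaction R at support B is upward at 6.1 m, arm 6.1 m → moment R × 6.1 counterclockwise.
For rotational equilibrium, R × 6.1 = 399, so R = 65.4 N.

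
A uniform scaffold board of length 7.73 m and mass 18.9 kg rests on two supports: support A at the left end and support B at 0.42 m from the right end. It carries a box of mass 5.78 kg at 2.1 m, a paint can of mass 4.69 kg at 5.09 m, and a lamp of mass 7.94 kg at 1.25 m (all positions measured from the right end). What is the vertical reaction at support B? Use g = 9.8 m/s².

Sum moments about support A (its reaction then has zero moment arm).
Beam weight: 18.9 × 9.8 = 185.2 N down at 3.865 m → arm 3.865 m, τ = 185.2 × 3.865 = 715.8 N·m clockwise.
Box: 5.78 × 9.8 = 56.64 N down at 2.1 m → arm 5.63 m, τ = 56.64 × 5.63 = 318.9 N·m clockwise.
Paint can: 4.69 × 9.8 = 45.96 N down at 5.09 m → arm 2.64 m, τ = 45.96 × 2.64 = 121.3 N·m clockwise.
Lamp: 7.94 × 9.8 = 77.81 N down at 1.25 m → arm 6.48 m, τ = 77.81 × 6.48 = 504.2 N·m clockwise.
Net load moment about support A = 1660 N·m clockwise.
Reaction R at support B is upward at 0.42 m, arm 7.31 m → moment R × 7.31 counterclockwise.
Setting net torque to zero: R × 7.31 = 1660 → R = 227 N.

R_B ≈ 227 N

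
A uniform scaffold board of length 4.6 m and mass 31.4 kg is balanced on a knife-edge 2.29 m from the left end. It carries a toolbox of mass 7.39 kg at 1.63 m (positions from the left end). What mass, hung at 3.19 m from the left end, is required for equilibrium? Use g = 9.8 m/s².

Taking torques about the knife-edge (at 2.29 m from the left end):
Beam weight: 31.4 × 9.8 = 307.7 N down at 2.3 m → arm 0.01 m, τ = 307.7 × 0.01 = 3.077 N·m clockwise.
Toolbox: 7.39 × 9.8 = 72.42 N down at 1.63 m → arm 0.66 m, τ = 72.42 × 0.66 = 47.8 N·m counterclockwise.
Net moment of known loads = 44.72 N·m counterclockwise.
An unknown mass m at 3.19 m has arm 0.9 m; its moment is m·g·0.9 clockwise.
Balancing moments: m × 9.8 × 0.9 = 44.72, giving m = 44.72 / (9.8 × 0.9) = 5.07 kg.

m ≈ 5.07 kg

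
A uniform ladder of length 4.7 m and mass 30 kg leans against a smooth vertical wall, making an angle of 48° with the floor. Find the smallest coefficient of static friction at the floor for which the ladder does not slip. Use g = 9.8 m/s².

About the foot of the ladder:
Ladder weight 30×9.8 = 294 N acts at 2.35 m along the ladder; its horizontal arm is 2.35·cos48° = 1.572 m → τ = 462.2 N·m clockwise.
Wall normal N acts horizontally at the top; its moment arm is the height L sinθ = 4.7·sin48° = 3.493 m, counterclockwise.
For rotational equilibrium, N × 3.493 = 462.2, so N = 132.3 N.
ΣFx = 0 ⇒ f = N_wall = 132.3 N. ΣFy = 0 ⇒ N_floor = 294 N.
μ_min = f / N_floor = 132.3 / 294 = 0.45.

μ_min ≈ 0.45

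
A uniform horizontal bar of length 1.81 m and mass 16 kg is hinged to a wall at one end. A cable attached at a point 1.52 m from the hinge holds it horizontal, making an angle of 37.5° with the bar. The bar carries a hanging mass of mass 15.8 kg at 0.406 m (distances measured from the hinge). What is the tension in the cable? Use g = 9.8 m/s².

T ≈ 221 N

Taking torques about the hinge:
Beam weight: 16 × 9.8 = 156.8 N down at 0.905 m → arm 0.905 m, τ = 156.8 × 0.905 = 141.9 N·m clockwise.
Hanging mass: 15.8 × 9.8 = 154.8 N down at 0.406 m → arm 0.406 m, τ = 154.8 × 0.406 = 62.85 N·m clockwise.
Total clockwise load moment = 204.8 N·m.
The cable tension T acts at 1.52 m; only its component perpendicular to the bar, T sinθ, produces torque. sin 37.5° = 0.6088.
For rotational equilibrium, T × 1.52 × 0.6088 = 204.8, so T = 204.8 / 0.9254 = 221 N.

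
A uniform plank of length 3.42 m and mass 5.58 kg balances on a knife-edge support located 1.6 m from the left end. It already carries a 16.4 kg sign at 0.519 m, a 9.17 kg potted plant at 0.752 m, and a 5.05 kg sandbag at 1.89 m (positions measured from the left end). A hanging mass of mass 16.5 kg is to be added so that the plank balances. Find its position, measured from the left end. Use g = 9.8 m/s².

Take moments about the knife-edge support (at 1.6 m from the left end).
Beam weight: 5.58 × 9.8 = 54.68 N down at 1.71 m → arm 0.11 m, τ = 54.68 × 0.11 = 6.015 N·m clockwise.
Sign: 16.4 × 9.8 = 160.7 N down at 0.519 m → arm 1.081 m, τ = 160.7 × 1.081 = 173.7 N·m counterclockwise.
Potted plant: 9.17 × 9.8 = 89.87 N down at 0.752 m → arm 0.848 m, τ = 89.87 × 0.848 = 76.21 N·m counterclockwise.
Sandbag: 5.05 × 9.8 = 49.49 N down at 1.89 m → arm 0.29 m, τ = 49.49 × 0.29 = 14.35 N·m clockwise.
Net moment of existing loads = 229.5 N·m counterclockwise.
The hanging mass weighs 16.5 × 9.8 = 161.7 N and must supply an equal clockwise moment, so its lever arm about the knife-edge support is 229.5 / 161.7 = 1.42 m.
That puts it at 1.6 + 1.42 = 3.02 m from the left end.

x ≈ 3.02 m from the left end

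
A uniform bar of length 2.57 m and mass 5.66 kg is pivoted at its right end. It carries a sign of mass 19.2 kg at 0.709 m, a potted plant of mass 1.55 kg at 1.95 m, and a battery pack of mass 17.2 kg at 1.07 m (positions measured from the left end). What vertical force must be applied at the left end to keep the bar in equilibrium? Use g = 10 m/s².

F ≈ 271 N

About the right end:
Beam weight: 5.66 × 10 = 56.6 N down at 1.285 m → arm 1.285 m, τ = 56.6 × 1.285 = 72.73 N·m counterclockwise.
Sign: 19.2 × 10 = 192 N down at 0.709 m → arm 1.861 m, τ = 192 × 1.861 = 357.3 N·m counterclockwise.
Potted plant: 1.55 × 10 = 15.5 N down at 1.95 m → arm 0.62 m, τ = 15.5 × 0.62 = 9.61 N·m counterclockwise.
Battery pack: 17.2 × 10 = 172 N down at 1.07 m → arm 1.5 m, τ = 172 × 1.5 = 258 N·m counterclockwise.
Net moment of the loads = 697.6 N·m counterclockwise.
The upward force F acts at the left end, arm 2.57 m, giving F × 2.57 clockwise.
Setting net torque to zero: F × 2.57 = 697.6 → F = 697.6 / 2.57 = 271 N.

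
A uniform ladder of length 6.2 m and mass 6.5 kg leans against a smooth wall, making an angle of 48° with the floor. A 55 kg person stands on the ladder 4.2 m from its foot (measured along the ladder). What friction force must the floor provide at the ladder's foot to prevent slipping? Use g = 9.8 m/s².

f ≈ 357 N

Taking torques about the foot of the ladder:
Ladder weight 6.5×9.8 = 63.7 N acts at 3.1 m along the ladder; its horizontal arm is 3.1·cos48° = 2.074 m → τ = 132.1 N·m clockwise.
Person: 55×9.8 = 539 N at 4.2 m → arm 2.81 m → τ = 1515 N·m clockwise.
Wall normal N acts horizontally at the top; its moment arm is the height L sinθ = 6.2·sin48° = 4.607 m, counterclockwise.
Στ = 0 ⇒ N × 4.607 = 1647 ⇒ N = 357 N.
ΣFx = 0: friction at the foot balances the wall's push, so f = N_wall = 357 N.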